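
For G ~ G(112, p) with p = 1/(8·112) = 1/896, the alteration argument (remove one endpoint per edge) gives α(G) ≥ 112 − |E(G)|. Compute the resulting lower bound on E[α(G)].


E[|E(G)|] = C(112, 2)·p = 6216 · (1/896) = 111/16.
E[α(G)] ≥ n − E[|E(G)|] = 112 − 111/16 = 1681/16.
Numerically: ≈ 105.0625.
(This is only a lower bound; the true E[α(G)] may be larger.)

E[α(G)] ≥ 1681/16 ≈ 105.0625.


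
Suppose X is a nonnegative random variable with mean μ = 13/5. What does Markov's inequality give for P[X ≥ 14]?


μ = E[X] = 13/5, a = 14.
Markov: P[X ≥ 14] ≤ μ/a = (13/5)/14 = 13/70.
Numerically: ≈ 0.1857.
(Since a = 14 > μ = 2.6000, the bound 13/70 is < 1 and informative.)

P[X ≥ 14] ≤ 13/70 ≈ 0.1857.


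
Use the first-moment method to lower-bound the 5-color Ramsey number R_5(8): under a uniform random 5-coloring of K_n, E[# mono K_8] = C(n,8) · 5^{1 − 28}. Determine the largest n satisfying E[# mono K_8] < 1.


We need C(n, 8) · 5^{1 − 28} < 1, i.e. C(n, 8) < 5^{28 − 1} = 7450580596923828125.
Check values of n near the boundary:
  n = 859: C(859, 8) = 7115855595170747139; 7115855595170747139 < 7450580596923828125? YES
  n = 860: C(860, 8) = 7182671140665308145; 7182671140665308145 < 7450580596923828125? YES
  n = 861: C(861, 8) = 7250034996615275865; 7250034996615275865 < 7450580596923828125? YES
  n = 862: C(862, 8) = 7317951015318931845; 7317951015318931845 < 7450580596923828125? YES
  n = 863: C(863, 8) = 7386423071602617757; 7386423071602617757 < 7450580596923828125? YES
  n = 864: C(864, 8) = 7455455062926006708; 7455455062926006708 < 7450580596923828125? NO
The largest n with C(n, 8) < 7450580596923828125 is n = 863 (where E[X] = 7386423071602617757/7450580596923828125 ≈ 0.9914). Hence R_5(8) > 863, i.e. R_5(8) ≥ 864.

Largest n = 863; hence R_5(8) > 863.


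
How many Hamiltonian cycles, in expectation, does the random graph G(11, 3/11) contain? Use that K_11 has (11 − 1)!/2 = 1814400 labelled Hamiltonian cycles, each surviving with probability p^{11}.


K_11 has (11 − 1)!/2 = 1814400 labelled Hamiltonian cycles.
For each such Hamiltonian cycle H, let X_H = 1 if all 11 edges of H are present in G. Then P[X_H = 1] = p^{11} = (3/11)^{11} = 177147/285311670611.
Summing the indicators: E[X] = Σ_H E[X_H] = 1814400 · p^{11} = 1814400 · 177147/285311670611 = 321415516800/285311670611.
Numerically: E[X] ≈ 1.127.

E[X] = 1814400 · (3/11)^{11} = 321415516800/285311670611 ≈ 1.127.


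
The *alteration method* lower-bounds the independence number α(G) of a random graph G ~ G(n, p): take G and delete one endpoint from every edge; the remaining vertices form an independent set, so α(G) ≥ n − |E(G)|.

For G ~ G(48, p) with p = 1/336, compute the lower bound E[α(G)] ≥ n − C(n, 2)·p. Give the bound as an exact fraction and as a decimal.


E[|E(G)|] = C(48, 2)·p = 1128 · (1/336) = 47/14.
E[α(G)] ≥ n − E[|E(G)|] = 48 − 47/14 = 625/14.
Numerically: ≈ 44.642857.
(This is only a lower bound; the true E[α(G)] may be larger.)

E[α(G)] ≥ 625/14 ≈ 44.642857.


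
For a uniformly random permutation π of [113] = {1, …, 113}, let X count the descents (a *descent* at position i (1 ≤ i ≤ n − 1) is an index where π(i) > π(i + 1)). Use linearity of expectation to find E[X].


Write X = Σ X_I over i = 1, …, 112, with X_I the indicator of one descent.
There are 112 indicators.
For each fixed i, the pair (π(i), π(i+1)) is a uniformly random ordered pair of distinct values from {1, …, 113}; by symmetry P[π(i) > π(i+1)] = 1/2.
By linearity: E[X] = 112 · (1/2) = (113 − 1) · (1/2) = 56 ≈ 56.0000.

E[X] = 56 = 56.0000.


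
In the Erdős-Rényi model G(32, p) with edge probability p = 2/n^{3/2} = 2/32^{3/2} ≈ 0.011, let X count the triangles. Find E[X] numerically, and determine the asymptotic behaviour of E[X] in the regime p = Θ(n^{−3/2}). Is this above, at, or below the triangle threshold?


Number of potential triangles: C(32, 3) = 4960.
Each occurs with probability p³ ≈ (0.011)³ ≈ 1.34870e-06.
By linearity: E[X] = C(32, 3)·p³ ≈ 4960 · 1.34870e-06 ≈ 0.007.
Since α = 3/2 > 1, p = c/n^{3/2} = o(1/n) is below the triangle threshold p ~ 1/n. Asymptotically E[X] ~ (c³/6)·n^{3(1−α)} = (2³/6)·n^{-1.5} → 0, so by Markov's inequality G has no triangles w.h.p.

E[X] ≈ 0.007; in regime p = Θ(1/n^{3/2}) E[X] tends to 0 (below the triangle threshold p ~ 1/n).


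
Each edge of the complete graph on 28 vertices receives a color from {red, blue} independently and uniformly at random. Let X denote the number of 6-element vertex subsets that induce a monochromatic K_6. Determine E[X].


Let X = Σ_S X_S over the C(28, 6) = 376740 subsets S of size 6, where X_S = 1 if the K_6 on S is monochromatic.
For a fixed S, the K_6 on S has C(6, 2) = 15 edges. P[all 15 edges red] = (1/2)^15, and likewise for blue, so P[monochromatic] = 2·(1/2)^15 = 2^{1 − 15} = 1/16384.
Summing: E[X] = C(28, 6) · 2^{1 − 15} = 376740 · 1/16384 = 94185/4096.
Numerically: E[X] ≈ 22.9944.

E[X] = C(28,6)·2^(1−C(6,2)) = 94185/4096 ≈ 22.9944.


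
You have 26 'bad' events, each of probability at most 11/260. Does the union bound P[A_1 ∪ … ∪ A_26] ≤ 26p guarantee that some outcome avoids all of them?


Union bound: P[∪_{i=1}^{26} A_i] ≤ Σ_i P[A_i] ≤ 26·p = 26·(11/260) = 11/10.
Numerically: 11/10 ≈ 1.1000000.
Is 11/10 < 1? NO.
Since the bound 11/10 is ≥ 1, the union bound is uninformative here; it does NOT by itself certify existence.

26·p = 11/10 ≈ 1.1000000; existence NOT certified by the union bound.


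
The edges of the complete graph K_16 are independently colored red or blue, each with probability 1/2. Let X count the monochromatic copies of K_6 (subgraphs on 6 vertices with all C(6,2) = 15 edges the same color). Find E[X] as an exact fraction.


Let X = Σ_S X_S over the C(16, 6) = 8008 subsets S of size 6, where X_S = 1 if the K_6 on S is monochromatic.
For a fixed S, the K_6 on S has C(6, 2) = 15 edges. P[all 15 edges red] = (1/2)^15, and likewise for blue, so P[monochromatic] = 2·(1/2)^15 = 2^{1 − 15} = 1/16384.
By linearity: E[X] = C(16, 6) · 2^{1 − 15} = 8008 · 1/16384 = 1001/2048.
Numerically: E[X] ≈ 0.488770.

E[X] = C(16,6)·2^(1−C(6,2)) = 1001/2048 ≈ 0.488770.


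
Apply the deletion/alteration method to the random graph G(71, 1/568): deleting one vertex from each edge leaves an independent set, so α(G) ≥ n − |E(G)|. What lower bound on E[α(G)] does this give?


E[|E(G)|] = C(71, 2)·p = 2485 · (1/568) = 35/8.
E[α(G)] ≥ n − E[|E(G)|] = 71 − 35/8 = 533/8.
Numerically: ≈ 66.62500.
(This is only a lower bound; the true E[α(G)] may be larger.)

E[α(G)] ≥ 533/8 ≈ 66.62500.


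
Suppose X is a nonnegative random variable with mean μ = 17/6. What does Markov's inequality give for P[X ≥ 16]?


μ = E[X] = 17/6, a = 16.
Markov: P[X ≥ 16] ≤ μ/a = (17/6)/16 = 17/96.
Numerically: ≈ 0.177.
(Since a = 16 > μ = 2.833, the bound 17/96 is < 1 and informative.)

P[X ≥ 16] ≤ 17/96 ≈ 0.177.


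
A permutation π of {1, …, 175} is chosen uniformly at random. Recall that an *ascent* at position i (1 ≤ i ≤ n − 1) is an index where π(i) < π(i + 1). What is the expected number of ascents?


Write X = Σ X_I over i = 1, …, 174, with X_I the indicator of one ascent.
There are 174 indicators.
For each fixed i, the pair (π(i), π(i+1)) is a uniformly random ordered pair of distinct values from {1, …, 175}; by symmetry P[π(i) < π(i+1)] = 1/2.
By linearity: E[X] = 174 · (1/2) = (175 − 1) · (1/2) = 87 ≈ 87.0000.

E[X] = 87 = 87.0000.


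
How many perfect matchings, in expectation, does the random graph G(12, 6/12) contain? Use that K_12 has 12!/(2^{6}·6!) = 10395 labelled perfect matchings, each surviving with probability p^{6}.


K_12 has 12!/(2^{6}·6!) = 10395 labelled perfect matchings.
For each such perfect matching H, let X_H = 1 if all 6 edges of H are present in G. Then P[X_H = 1] = p^{6} = (1/2)^{6} = 1/64.
By linearity: E[X] = Σ_H E[X_H] = 10395 · p^{6} = 10395 · 1/64 = 10395/64.
Numerically: E[X] ≈ 162.42.

E[X] = 10395 · (1/2)^{6} = 10395/64 ≈ 162.42.


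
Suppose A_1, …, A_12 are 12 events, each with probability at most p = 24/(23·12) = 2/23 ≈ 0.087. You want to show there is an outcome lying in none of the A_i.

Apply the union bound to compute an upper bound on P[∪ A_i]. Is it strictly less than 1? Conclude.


Union bound: P[∪_{i=1}^{12} A_i] ≤ Σ_i P[A_i] ≤ 12·p = 12·(2/23) = 24/23.
Numerically: 24/23 ≈ 1.043.
Is 24/23 < 1? NO.
Since the bound 24/23 is ≥ 1, the union bound is uninformative here; it does NOT by itself certify existence.

12·p = 24/23 ≈ 1.043; existence NOT certified by the union bound.


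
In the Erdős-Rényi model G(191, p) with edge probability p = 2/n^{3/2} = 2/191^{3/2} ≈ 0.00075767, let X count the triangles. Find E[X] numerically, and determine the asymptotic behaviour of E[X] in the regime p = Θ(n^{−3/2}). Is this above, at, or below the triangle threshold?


Number of potential triangles: C(191, 3) = 1143135.
Each occurs with probability p³ ≈ (0.00075767)³ ≈ 4.3495050e-10.
By linearity: E[X] = C(191, 3)·p³ ≈ 1143135 · 4.3495050e-10 ≈ 0.00050.
Since α = 3/2 > 1, p = c/n^{3/2} = o(1/n) is below the triangle threshold p ~ 1/n. Asymptotically E[X] ~ (c³/6)·n^{3(1−α)} = (2³/6)·n^{-1.5} → 0, so by Markov's inequality G has no triangles w.h.p.

E[X] ≈ 0.00050; in regime p = Θ(1/n^{3/2}) E[X] tends to 0 (below the triangle threshold p ~ 1/n).


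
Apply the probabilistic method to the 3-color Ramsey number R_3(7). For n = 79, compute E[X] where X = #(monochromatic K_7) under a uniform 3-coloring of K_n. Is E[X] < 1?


E[X] = C(79, 7) · 3^{1 − 21} = 2898753715 · 3^{−20} = 2898753715/3486784401.
As a reduced fraction: E[X] = 2898753715/3486784401 ≈ 0.8313544.
Is E[X] < 1? YES.
Since E[X] < 1, there exists a 3-coloring of K_{79} with no monochromatic K_7; hence R_3(7) > 79.

E[X] = 2898753715/3486784401 ≈ 0.8313544; E[X] < 1, so R_3(7) > 79.


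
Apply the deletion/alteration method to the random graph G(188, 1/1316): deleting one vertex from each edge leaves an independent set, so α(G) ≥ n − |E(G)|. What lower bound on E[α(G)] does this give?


E[|E(G)|] = C(188, 2)·p = 17578 · (1/1316) = 187/14.
E[α(G)] ≥ n − E[|E(G)|] = 188 − 187/14 = 2445/14.
Numerically: ≈ 174.6429.
(This is only a lower bound; the true E[α(G)] may be larger.)

E[α(G)] ≥ 2445/14 ≈ 174.6429.


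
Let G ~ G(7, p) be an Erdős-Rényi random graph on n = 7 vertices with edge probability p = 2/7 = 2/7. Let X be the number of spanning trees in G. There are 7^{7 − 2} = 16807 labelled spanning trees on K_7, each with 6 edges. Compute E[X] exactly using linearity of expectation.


K_7 has 7^{7 − 2} = 16807 labelled spanning trees.
For each such spanning tree H, let X_H = 1 if all 6 edges of H are present in G. Then P[X_H = 1] = p^{6} = (2/7)^{6} = 64/117649.
By linearity: E[X] = Σ_H E[X_H] = 16807 · p^{6} = 16807 · 64/117649 = 64/7.
Numerically: E[X] ≈ 9.14286.

E[X] = 16807 · (2/7)^{6} = 64/7 ≈ 9.14286.


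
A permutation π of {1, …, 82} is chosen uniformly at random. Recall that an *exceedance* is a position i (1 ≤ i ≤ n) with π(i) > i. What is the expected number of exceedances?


Write X = Σ_{i=1}^{82} X_i, where X_i = 1_{π(i) > i}.
For each fixed i, π(i) is uniform over {1, …, 82} (marginal of a uniform permutation), so P[π(i) > i] = (n − i)/n. Summing: Σ_{i=1}^{82} (n − i)/n = (0 + 1 + … + 81)/82 = 82(82 − 1)/(2·82) = (82 − 1)/2.
Hence E[X] = Σ_{i=1}^{82} (82 − i)/82 = 81/2 ≈ 40.500000.

E[X] = 81/2 = 40.500000.


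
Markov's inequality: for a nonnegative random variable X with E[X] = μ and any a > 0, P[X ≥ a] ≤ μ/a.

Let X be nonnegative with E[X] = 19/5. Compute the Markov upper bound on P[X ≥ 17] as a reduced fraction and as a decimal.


μ = E[X] = 19/5, a = 17.
Markov: P[X ≥ 17] ≤ μ/a = (19/5)/17 = 19/85.
Numerically: ≈ 0.223529.
(Since a = 17 > μ = 3.800000, the bound 19/85 is < 1 and informative.)

P[X ≥ 17] ≤ 19/85 ≈ 0.223529.


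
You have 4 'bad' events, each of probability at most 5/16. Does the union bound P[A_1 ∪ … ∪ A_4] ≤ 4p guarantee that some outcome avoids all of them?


Union bound: P[∪_{i=1}^{4} A_i] ≤ Σ_i P[A_i] ≤ 4·p = 4·(5/16) = 5/4.
Numerically: 5/4 ≈ 1.2500.
Is 5/4 < 1? NO.
Since the bound 5/4 is ≥ 1, the union bound is uninformative here; it does NOT by itself certify existence.

4·p = 5/4 ≈ 1.2500; existence NOT certified by the union bound.


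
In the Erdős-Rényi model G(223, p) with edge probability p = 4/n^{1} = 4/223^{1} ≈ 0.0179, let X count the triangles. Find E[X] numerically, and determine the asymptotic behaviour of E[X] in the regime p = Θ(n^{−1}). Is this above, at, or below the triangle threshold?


Number of potential triangles: C(223, 3) = 1823471.
Each occurs with probability p³ ≈ (0.0179)³ ≈ 5.77119e-06.
By linearity: E[X] = C(223, 3)·p³ ≈ 1823471 · 5.77119e-06 ≈ 10.524.
Here α = 1, so p = 4/n is exactly at the triangle threshold p ~ 1/n. Asymptotically E[X] → c³/6 = 4³/6 = 32/3 ≈ 10.667, a bounded constant. In this regime the triangle count is asymptotically Poisson(c³/6).

E[X] ≈ 10.524; in regime p = Θ(1/n^{1}) E[X] stays bounded (at the triangle threshold p ~ 1/n).


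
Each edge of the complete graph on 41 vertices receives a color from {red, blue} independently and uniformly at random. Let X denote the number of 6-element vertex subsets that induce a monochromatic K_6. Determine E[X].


Let X = Σ_S X_S over the C(41, 6) = 4496388 subsets S of size 6, where X_S = 1 if the K_6 on S is monochromatic.
For a fixed S, the K_6 on S has C(6, 2) = 15 edges. P[all 15 edges red] = (1/2)^15, and likewise for blue, so P[monochromatic] = 2·(1/2)^15 = 2^{1 − 15} = 1/16384.
Summing: E[X] = C(41, 6) · 2^{1 − 15} = 4496388 · 1/16384 = 1124097/4096.
Numerically: E[X] ≈ 274.43774.

E[X] = C(41,6)·2^(1−C(6,2)) = 1124097/4096 ≈ 274.43774.


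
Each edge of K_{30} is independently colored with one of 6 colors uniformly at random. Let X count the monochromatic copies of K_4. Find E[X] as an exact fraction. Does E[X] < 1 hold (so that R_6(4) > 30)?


E[X] = C(30, 4) · 6^{1 − 6} = 27405 · 6^{−5} = 27405/7776.
As a reduced fraction: E[X] = 1015/288 ≈ 3.52431.
Is E[X] < 1? NO.
Since E[X] ≥ 1, the first-moment bound is inconclusive at n = 30; it does NOT by itself certify R_6(4) > 30.

E[X] = 1015/288 ≈ 3.52431; E[X] ≥ 1; first-moment method inconclusive here.


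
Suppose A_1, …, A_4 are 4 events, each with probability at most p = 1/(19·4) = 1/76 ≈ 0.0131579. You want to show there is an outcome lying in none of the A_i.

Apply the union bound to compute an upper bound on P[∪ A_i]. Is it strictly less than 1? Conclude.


Union bound: P[∪_{i=1}^{4} A_i] ≤ Σ_i P[A_i] ≤ 4·p = 4·(1/76) = 1/19.
Numerically: 1/19 ≈ 0.0526316.
Is 1/19 < 1? YES.
Since P[∪ A_i] ≤ 1/19 < 1, the complement has P[∩ A_i^c] ≥ 1 − 1/19 = 18/19 > 0, so some outcome avoids every A_i.

4·p = 1/19 ≈ 0.0526316; existence CERTIFIED by the union bound.


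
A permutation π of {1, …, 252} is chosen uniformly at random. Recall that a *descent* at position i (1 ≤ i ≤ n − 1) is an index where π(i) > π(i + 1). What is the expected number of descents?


Write X = Σ X_I over i = 1, …, 251, with X_I the indicator of one descent.
There are 251 indicators.
For each fixed i, the pair (π(i), π(i+1)) is a uniformly random ordered pair of distinct values from {1, …, 252}; by symmetry P[π(i) > π(i+1)] = 1/2.
By linearity: E[X] = 251 · (1/2) = (252 − 1) · (1/2) = 251/2 ≈ 125.50000.

E[X] = 251/2 = 125.50000.


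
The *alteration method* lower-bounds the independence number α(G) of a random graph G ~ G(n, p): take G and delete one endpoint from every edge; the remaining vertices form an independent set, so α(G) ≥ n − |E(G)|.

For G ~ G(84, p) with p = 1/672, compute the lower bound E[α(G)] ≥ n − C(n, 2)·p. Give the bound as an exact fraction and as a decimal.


E[|E(G)|] = C(84, 2)·p = 3486 · (1/672) = 83/16.
E[α(G)] ≥ n − E[|E(G)|] = 84 − 83/16 = 1261/16.
Numerically: ≈ 78.8125.
(This is only a lower bound; the true E[α(G)] may be larger.)

E[α(G)] ≥ 1261/16 ≈ 78.8125.


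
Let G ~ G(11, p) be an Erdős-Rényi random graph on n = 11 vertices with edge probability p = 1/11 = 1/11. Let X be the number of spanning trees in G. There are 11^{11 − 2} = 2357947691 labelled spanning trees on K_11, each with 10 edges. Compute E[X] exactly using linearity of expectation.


K_11 has 11^{11 − 2} = 2357947691 labelled spanning trees.
For each such spanning tree H, let X_H = 1 if all 10 edges of H are present in G. Then P[X_H = 1] = p^{10} = (1/11)^{10} = 1/25937424601.
Summing the indicators: E[X] = Σ_H E[X_H] = 2357947691 · p^{10} = 2357947691 · 1/25937424601 = 1/11.
Numerically: E[X] ≈ 0.09091.

E[X] = 2357947691 · (1/11)^{10} = 1/11 ≈ 0.09091.


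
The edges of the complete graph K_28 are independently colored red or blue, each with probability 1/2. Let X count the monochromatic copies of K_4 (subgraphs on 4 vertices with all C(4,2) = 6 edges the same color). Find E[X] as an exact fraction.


Let X = Σ_S X_S over the C(28, 4) = 20475 subsets S of size 4, where X_S = 1 if the K_4 on S is monochromatic.
For a fixed S, the K_4 on S has C(4, 2) = 6 edges. P[all 6 edges red] = (1/2)^6, and likewise for blue, so P[monochromatic] = 2·(1/2)^6 = 2^{1 − 6} = 1/32.
By linearity of expectation: E[X] = C(28, 4) · 2^{1 − 6} = 20475 · 1/32 = 20475/32.
Numerically: E[X] ≈ 639.8438.

E[X] = C(28,4)·2^(1−C(4,2)) = 20475/32 ≈ 639.8438.


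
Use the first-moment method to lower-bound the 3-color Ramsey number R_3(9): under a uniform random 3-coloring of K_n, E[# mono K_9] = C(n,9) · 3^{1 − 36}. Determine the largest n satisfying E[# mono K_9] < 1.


We need C(n, 9) · 3^{1 − 36} < 1, i.e. C(n, 9) < 3^{36 − 1} = 50031545098999707.
Check values of n near the boundary:
  n = 299: C(299, 9) = 46610674441390059; 46610674441390059 < 50031545098999707? YES
  n = 300: C(300, 9) = 48052241692154700; 48052241692154700 < 50031545098999707? YES
  n = 301: C(301, 9) = 49533303936090975; 49533303936090975 < 50031545098999707? YES
  n = 302: C(302, 9) = 51054804739588650; 51054804739588650 < 50031545098999707? NO
The largest n with C(n, 9) < 50031545098999707 is n = 301 (where E[X] = 16511101312030325/16677181699666569 ≈ 0.9900415). Hence R_3(9) > 301, i.e. R_3(9) ≥ 302.

Largest n = 301; hence R_3(9) > 301.


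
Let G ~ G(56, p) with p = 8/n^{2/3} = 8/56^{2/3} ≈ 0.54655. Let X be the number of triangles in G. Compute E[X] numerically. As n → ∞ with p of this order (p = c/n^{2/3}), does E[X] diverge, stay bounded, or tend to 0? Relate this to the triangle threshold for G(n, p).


Number of potential triangles: C(56, 3) = 27720.
Each occurs with probability p³ ≈ (0.54655)³ ≈ 1.6326531e-01.
By linearity: E[X] = C(56, 3)·p³ ≈ 27720 · 1.6326531e-01 ≈ 4525.71429.
Since α = 2/3 < 1, p = c/n^{2/3} ≫ 1/n is above the triangle threshold p ~ 1/n. Asymptotically E[X] ~ (c³/6)·n^{3(1−α)} = (8³/6)·n^{1} → ∞; triangles are abundant w.h.p.

E[X] ≈ 4525.71429; in regime p = Θ(1/n^{2/3}) E[X] diverges (above the triangle threshold p ~ 1/n).


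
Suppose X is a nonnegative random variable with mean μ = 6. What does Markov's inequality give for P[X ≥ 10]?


μ = E[X] = 6, a = 10.
Markov: P[X ≥ 10] ≤ μ/a = (6)/10 = 3/5.
Numerically: ≈ 0.60000.
(Since a = 10 > μ = 6.00000, the bound 3/5 is < 1 and informative.)

P[X ≥ 10] ≤ 3/5 ≈ 0.60000.


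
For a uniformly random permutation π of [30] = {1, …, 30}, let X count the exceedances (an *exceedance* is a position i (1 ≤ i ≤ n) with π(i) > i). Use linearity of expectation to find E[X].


Write X = Σ_{i=1}^{30} X_i, where X_i = 1_{π(i) > i}.
For each fixed i, π(i) is uniform over {1, …, 30} (marginal of a uniform permutation), so P[π(i) > i] = (n − i)/n. Summing: Σ_{i=1}^{30} (n − i)/n = (0 + 1 + … + 29)/30 = 30(30 − 1)/(2·30) = (30 − 1)/2.
Hence E[X] = Σ_{i=1}^{30} (30 − i)/30 = 29/2 ≈ 14.500000.

E[X] = 29/2 = 14.500000.


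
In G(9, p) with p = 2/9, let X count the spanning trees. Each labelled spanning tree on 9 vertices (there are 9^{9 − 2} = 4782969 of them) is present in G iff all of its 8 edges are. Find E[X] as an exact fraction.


K_9 has 9^{9 − 2} = 4782969 labelled spanning trees.
For each such spanning tree H, let X_H = 1 if all 8 edges of H are present in G. Then P[X_H = 1] = p^{8} = (2/9)^{8} = 256/43046721.
By linearity of expectation: E[X] = Σ_H E[X_H] = 4782969 · p^{8} = 4782969 · 256/43046721 = 256/9.
Numerically: E[X] ≈ 28.4444.

E[X] = 4782969 · (2/9)^{8} = 256/9 ≈ 28.4444.


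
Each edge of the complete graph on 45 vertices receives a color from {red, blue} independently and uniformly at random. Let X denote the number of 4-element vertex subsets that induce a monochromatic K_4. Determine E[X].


Let X = Σ_S X_S over the C(45, 4) = 148995 subsets S of size 4, where X_S = 1 if the K_4 on S is monochromatic.
For a fixed S, the K_4 on S has C(4, 2) = 6 edges. P[all 6 edges red] = (1/2)^6, and likewise for blue, so P[monochromatic] = 2·(1/2)^6 = 2^{1 − 6} = 1/32.
By linearity of expectation: E[X] = C(45, 4) · 2^{1 − 6} = 148995 · 1/32 = 148995/32.
Numerically: E[X] ≈ 4656.094.

E[X] = C(45,4)·2^(1−C(4,2)) = 148995/32 ≈ 4656.094.


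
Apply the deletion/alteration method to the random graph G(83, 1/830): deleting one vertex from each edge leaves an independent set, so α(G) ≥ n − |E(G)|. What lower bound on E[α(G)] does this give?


E[|E(G)|] = C(83, 2)·p = 3403 · (1/830) = 41/10.
E[α(G)] ≥ n − E[|E(G)|] = 83 − 41/10 = 789/10.
Numerically: ≈ 78.900.
(This is only a lower bound; the true E[α(G)] may be larger.)

E[α(G)] ≥ 789/10 ≈ 78.900.


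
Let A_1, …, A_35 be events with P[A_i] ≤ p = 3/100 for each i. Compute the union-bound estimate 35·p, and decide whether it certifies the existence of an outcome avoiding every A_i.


Union bound: P[∪_{i=1}^{35} A_i] ≤ Σ_i P[A_i] ≤ 35·p = 35·(3/100) = 21/20.
Numerically: 21/20 ≈ 1.0500000.
Is 21/20 < 1? NO.
Since the bound 21/20 is ≥ 1, the union bound is uninformative here; it does NOT by itself certify existence.

35·p = 21/20 ≈ 1.0500000; existence NOT certified by the union bound.


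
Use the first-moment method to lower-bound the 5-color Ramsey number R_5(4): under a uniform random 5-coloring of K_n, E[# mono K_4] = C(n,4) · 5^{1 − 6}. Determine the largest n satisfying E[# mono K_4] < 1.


We need C(n, 4) · 5^{1 − 6} < 1, i.e. C(n, 4) < 5^{6 − 1} = 3125.
Check values of n near the boundary:
  n = 13: C(13, 4) = 715; 715 < 3125? YES
  n = 14: C(14, 4) = 1001; 1001 < 3125? YES
  n = 15: C(15, 4) = 1365; 1365 < 3125? YES
  n = 16: C(16, 4) = 1820; 1820 < 3125? YES
  n = 17: C(17, 4) = 2380; 2380 < 3125? YES
  n = 18: C(18, 4) = 3060; 3060 < 3125? YES
  n = 19: C(19, 4) = 3876; 3876 < 3125? NO
  n = 20: C(20, 4) = 4845; 4845 < 3125? NO
  n = 21: C(21, 4) = 5985; 5985 < 3125? NO
The largest n with C(n, 4) < 3125 is n = 18 (where E[X] = 612/625 ≈ 0.9792000). Hence R_5(4) > 18, i.e. R_5(4) ≥ 19.

Largest n = 18; hence R_5(4) > 18.


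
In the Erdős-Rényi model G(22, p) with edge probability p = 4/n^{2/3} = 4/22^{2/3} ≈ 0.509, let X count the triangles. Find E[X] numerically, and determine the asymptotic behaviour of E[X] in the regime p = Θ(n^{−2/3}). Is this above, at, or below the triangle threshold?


Number of potential triangles: C(22, 3) = 1540.
Each occurs with probability p³ ≈ (0.509)³ ≈ 1.32231e-01.
By linearity: E[X] = C(22, 3)·p³ ≈ 1540 · 1.32231e-01 ≈ 203.636.
Since α = 2/3 < 1, p = c/n^{2/3} ≫ 1/n is above the triangle threshold p ~ 1/n. Asymptotically E[X] ~ (c³/6)·n^{3(1−α)} = (4³/6)·n^{1} → ∞; triangles are abundant w.h.p.

E[X] ≈ 203.636; in regime p = Θ(1/n^{2/3}) E[X] diverges (above the triangle threshold p ~ 1/n).


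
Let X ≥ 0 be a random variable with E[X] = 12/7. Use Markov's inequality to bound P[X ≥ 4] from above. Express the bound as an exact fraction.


μ = E[X] = 12/7, a = 4.
Markov: P[X ≥ 4] ≤ μ/a = (12/7)/4 = 3/7.
Numerically: ≈ 0.4286.
(Since a = 4 > μ = 1.7143, the bound 3/7 is < 1 and informative.)

P[X ≥ 4] ≤ 3/7 ≈ 0.4286.


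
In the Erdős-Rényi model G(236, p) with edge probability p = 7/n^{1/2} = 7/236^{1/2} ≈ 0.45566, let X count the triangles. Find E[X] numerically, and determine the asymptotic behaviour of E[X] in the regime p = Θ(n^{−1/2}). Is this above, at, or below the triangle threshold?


Number of potential triangles: C(236, 3) = 2162940.
Each occurs with probability p³ ≈ (0.45566)³ ≈ 9.4607620e-02.
By linearity: E[X] = C(236, 3)·p³ ≈ 2162940 · 9.4607620e-02 ≈ 204630.60481.
Since α = 1/2 < 1, p = c/n^{1/2} ≫ 1/n is above the triangle threshold p ~ 1/n. Asymptotically E[X] ~ (c³/6)·n^{3(1−α)} = (7³/6)·n^{1.5} → ∞; triangles are abundant w.h.p.

E[X] ≈ 204630.60481; in regime p = Θ(1/n^{1/2}) E[X] diverges (above the triangle threshold p ~ 1/n).


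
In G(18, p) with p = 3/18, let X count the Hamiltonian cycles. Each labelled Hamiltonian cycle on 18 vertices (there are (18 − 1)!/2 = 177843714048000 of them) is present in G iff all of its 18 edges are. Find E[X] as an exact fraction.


K_18 has (18 − 1)!/2 = 177843714048000 labelled Hamiltonian cycles.
For each such Hamiltonian cycle H, let X_H = 1 if all 18 edges of H are present in G. Then P[X_H = 1] = p^{18} = (1/6)^{18} = 1/101559956668416.
By linearity of expectation: E[X] = Σ_H E[X_H] = 177843714048000 · p^{18} = 177843714048000 · 1/101559956668416 = 14889875/8503056.
Numerically: E[X] ≈ 1.7511.

E[X] = 177843714048000 · (1/6)^{18} = 14889875/8503056 ≈ 1.7511.


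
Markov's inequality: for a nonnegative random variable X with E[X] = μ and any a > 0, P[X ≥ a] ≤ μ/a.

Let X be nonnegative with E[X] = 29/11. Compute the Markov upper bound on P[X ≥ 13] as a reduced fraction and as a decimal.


μ = E[X] = 29/11, a = 13.
Markov: P[X ≥ 13] ≤ μ/a = (29/11)/13 = 29/143.
Numerically: ≈ 0.20280.
(Since a = 13 > μ = 2.63636, the bound 29/143 is < 1 and informative.)

P[X ≥ 13] ≤ 29/143 ≈ 0.20280.


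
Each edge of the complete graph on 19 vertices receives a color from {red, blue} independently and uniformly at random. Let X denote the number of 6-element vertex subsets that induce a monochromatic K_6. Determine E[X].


Let X = Σ_S X_S over the C(19, 6) = 27132 subsets S of size 6, where X_S = 1 if the K_6 on S is monochromatic.
For a fixed S, the K_6 on S has C(6, 2) = 15 edges. P[all 15 edges red] = (1/2)^15, and likewise for blue, so P[monochromatic] = 2·(1/2)^15 = 2^{1 − 15} = 1/16384.
By linearity: E[X] = C(19, 6) · 2^{1 − 15} = 27132 · 1/16384 = 6783/4096.
Numerically: E[X] ≈ 1.6560.

E[X] = C(19,6)·2^(1−C(6,2)) = 6783/4096 ≈ 1.6560.


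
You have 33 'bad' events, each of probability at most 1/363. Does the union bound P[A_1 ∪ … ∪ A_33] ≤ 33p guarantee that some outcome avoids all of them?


Union bound: P[∪_{i=1}^{33} A_i] ≤ Σ_i P[A_i] ≤ 33·p = 33·(1/363) = 1/11.
Numerically: 1/11 ≈ 0.091.
Is 1/11 < 1? YES.
Since P[∪ A_i] ≤ 1/11 < 1, the complement has P[∩ A_i^c] ≥ 1 − 1/11 = 10/11 > 0, so some outcome avoids every A_i.

33·p = 1/11 ≈ 0.091; existence CERTIFIED by the union bound.


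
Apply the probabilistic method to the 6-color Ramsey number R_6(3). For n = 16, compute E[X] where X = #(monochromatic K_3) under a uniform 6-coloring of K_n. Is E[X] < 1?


E[X] = C(16, 3) · 6^{1 − 3} = 560 · 6^{−2} = 560/36.
As a reduced fraction: E[X] = 140/9 ≈ 15.5556.
Is E[X] < 1? NO.
Since E[X] ≥ 1, the first-moment bound is inconclusive at n = 16; it does NOT by itself certify R_6(3) > 16.

E[X] = 140/9 ≈ 15.5556; E[X] ≥ 1; first-moment method inconclusive here.


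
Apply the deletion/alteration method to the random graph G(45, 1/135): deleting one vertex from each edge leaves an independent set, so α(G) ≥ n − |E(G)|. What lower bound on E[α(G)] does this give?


E[|E(G)|] = C(45, 2)·p = 990 · (1/135) = 22/3.
E[α(G)] ≥ n − E[|E(G)|] = 45 − 22/3 = 113/3.
Numerically: ≈ 37.6667.
(This is only a lower bound; the true E[α(G)] may be larger.)

E[α(G)] ≥ 113/3 ≈ 37.6667.


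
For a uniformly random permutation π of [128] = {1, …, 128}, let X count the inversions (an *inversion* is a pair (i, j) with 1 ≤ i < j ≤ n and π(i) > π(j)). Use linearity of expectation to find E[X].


Write X = Σ X_I over the C(128, 2) = 8128 pairs i < j, with X_I the indicator of one inversion.
There are 8128 indicators.
For each fixed pair i < j, the values π(i) and π(j) are two distinct elements of {1, …, 128} in uniformly random order; by symmetry P[π(i) > π(j)] = 1/2.
By linearity: E[X] = 8128 · (1/2) = C(128, 2) · (1/2) = 8128/2 = 4064 ≈ 4064.0000.

E[X] = 4064 = 4064.0000.


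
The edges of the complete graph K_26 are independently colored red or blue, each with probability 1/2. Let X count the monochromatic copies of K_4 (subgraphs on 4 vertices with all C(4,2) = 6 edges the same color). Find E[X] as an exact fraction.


Let X = Σ_S X_S over the C(26, 4) = 14950 subsets S of size 4, where X_S = 1 if the K_4 on S is monochromatic.
For a fixed S, the K_4 on S has C(4, 2) = 6 edges. P[all 6 edges red] = (1/2)^6, and likewise for blue, so P[monochromatic] = 2·(1/2)^6 = 2^{1 − 6} = 1/32.
By linearity of expectation: E[X] = C(26, 4) · 2^{1 − 6} = 14950 · 1/32 = 7475/16.
Numerically: E[X] ≈ 467.18750.

E[X] = C(26,4)·2^(1−C(4,2)) = 7475/16 ≈ 467.18750.


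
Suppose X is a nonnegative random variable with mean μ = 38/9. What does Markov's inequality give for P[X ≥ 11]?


μ = E[X] = 38/9, a = 11.
Markov: P[X ≥ 11] ≤ μ/a = (38/9)/11 = 38/99.
Numerically: ≈ 0.3838.
(Since a = 11 > μ = 4.2222, the bound 38/99 is < 1 and informative.)

P[X ≥ 11] ≤ 38/99 ≈ 0.3838.


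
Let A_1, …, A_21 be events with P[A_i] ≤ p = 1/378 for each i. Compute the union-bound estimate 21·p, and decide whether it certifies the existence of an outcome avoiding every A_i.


Union bound: P[∪_{i=1}^{21} A_i] ≤ Σ_i P[A_i] ≤ 21·p = 21·(1/378) = 1/18.
Numerically: 1/18 ≈ 0.0555556.
Is 1/18 < 1? YES.
Since P[∪ A_i] ≤ 1/18 < 1, the complement has P[∩ A_i^c] ≥ 1 − 1/18 = 17/18 > 0, so some outcome avoids every A_i.

21·p = 1/18 ≈ 0.0555556; existence CERTIFIED by the union bound.


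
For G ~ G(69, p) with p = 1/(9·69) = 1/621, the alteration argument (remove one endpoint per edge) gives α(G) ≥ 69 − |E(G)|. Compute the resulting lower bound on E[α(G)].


E[|E(G)|] = C(69, 2)·p = 2346 · (1/621) = 34/9.
E[α(G)] ≥ n − E[|E(G)|] = 69 − 34/9 = 587/9.
Numerically: ≈ 65.222.
(This is only a lower bound; the true E[α(G)] may be larger.)

E[α(G)] ≥ 587/9 ≈ 65.222.


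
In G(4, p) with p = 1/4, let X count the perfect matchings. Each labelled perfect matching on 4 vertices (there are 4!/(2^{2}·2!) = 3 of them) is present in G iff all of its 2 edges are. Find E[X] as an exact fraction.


K_4 has 4!/(2^{2}·2!) = 3 labelled perfect matchings.
For each such perfect matching H, let X_H = 1 if all 2 edges of H are present in G. Then P[X_H = 1] = p^{2} = (1/4)^{2} = 1/16.
By linearity of expectation: E[X] = Σ_H E[X_H] = 3 · p^{2} = 3 · 1/16 = 3/16.
Numerically: E[X] ≈ 0.1875.

E[X] = 3 · (1/4)^{2} = 3/16 ≈ 0.1875.


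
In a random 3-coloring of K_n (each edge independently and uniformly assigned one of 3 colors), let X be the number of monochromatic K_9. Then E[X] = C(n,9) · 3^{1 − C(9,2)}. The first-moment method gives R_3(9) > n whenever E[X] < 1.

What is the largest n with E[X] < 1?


We need C(n, 9) · 3^{1 − 36} < 1, i.e. C(n, 9) < 3^{36 − 1} = 50031545098999707.
Check values of n near the boundary:
  n = 299: C(299, 9) = 46610674441390059; 46610674441390059 < 50031545098999707? YES
  n = 300: C(300, 9) = 48052241692154700; 48052241692154700 < 50031545098999707? YES
  n = 301: C(301, 9) = 49533303936090975; 49533303936090975 < 50031545098999707? YES
  n = 302: C(302, 9) = 51054804739588650; 51054804739588650 < 50031545098999707? NO
  n = 303: C(303, 9) = 52617706925494425; 52617706925494425 < 50031545098999707? NO
  n = 304: C(304, 9) = 54222992899492560; 54222992899492560 < 50031545098999707? NO
The largest n with C(n, 9) < 50031545098999707 is n = 301 (where E[X] = 16511101312030325/16677181699666569 ≈ 0.990). Hence R_3(9) > 301, i.e. R_3(9) ≥ 302.

Largest n = 301; hence R_3(9) > 301.


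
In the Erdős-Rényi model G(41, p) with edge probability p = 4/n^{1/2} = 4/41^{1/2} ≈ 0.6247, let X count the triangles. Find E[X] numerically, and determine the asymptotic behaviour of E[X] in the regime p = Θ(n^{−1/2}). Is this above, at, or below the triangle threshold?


Number of potential triangles: C(41, 3) = 10660.
Each occurs with probability p³ ≈ (0.6247)³ ≈ 2.4378343e-01.
By linearity: E[X] = C(41, 3)·p³ ≈ 10660 · 2.4378343e-01 ≈ 2598.73140.
Since α = 1/2 < 1, p = c/n^{1/2} ≫ 1/n is above the triangle threshold p ~ 1/n. Asymptotically E[X] ~ (c³/6)·n^{3(1−α)} = (4³/6)·n^{1.5} → ∞; triangles are abundant w.h.p.

E[X] ≈ 2598.73140; in regime p = Θ(1/n^{1/2}) E[X] diverges (above the triangle threshold p ~ 1/n).


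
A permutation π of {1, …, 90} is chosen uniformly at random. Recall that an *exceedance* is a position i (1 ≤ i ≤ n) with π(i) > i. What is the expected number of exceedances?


Write X = Σ_{i=1}^{90} X_i, where X_i = 1_{π(i) > i}.
For each fixed i, π(i) is uniform over {1, …, 90} (marginal of a uniform permutation), so P[π(i) > i] = (n − i)/n. Summing: Σ_{i=1}^{90} (n − i)/n = (0 + 1 + … + 89)/90 = 90(90 − 1)/(2·90) = (90 − 1)/2.
Hence E[X] = Σ_{i=1}^{90} (90 − i)/90 = 89/2 ≈ 44.5000.

E[X] = 89/2 = 44.5000.


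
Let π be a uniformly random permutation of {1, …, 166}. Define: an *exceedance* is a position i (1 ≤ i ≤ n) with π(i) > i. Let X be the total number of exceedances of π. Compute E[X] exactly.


Write X = Σ_{i=1}^{166} X_i, where X_i = 1_{π(i) > i}.
For each fixed i, π(i) is uniform over {1, …, 166} (marginal of a uniform permutation), so P[π(i) > i] = (n − i)/n. Summing: Σ_{i=1}^{166} (n − i)/n = (0 + 1 + … + 165)/166 = 166(166 − 1)/(2·166) = (166 − 1)/2.
Hence E[X] = Σ_{i=1}^{166} (166 − i)/166 = 165/2 ≈ 82.5000.

E[X] = 165/2 = 82.5000.


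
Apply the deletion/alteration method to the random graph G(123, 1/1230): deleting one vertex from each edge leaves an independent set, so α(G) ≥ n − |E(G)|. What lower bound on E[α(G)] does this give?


E[|E(G)|] = C(123, 2)·p = 7503 · (1/1230) = 61/10.
E[α(G)] ≥ n − E[|E(G)|] = 123 − 61/10 = 1169/10.
Numerically: ≈ 116.900.
(This is only a lower bound; the true E[α(G)] may be larger.)

E[α(G)] ≥ 1169/10 ≈ 116.900.


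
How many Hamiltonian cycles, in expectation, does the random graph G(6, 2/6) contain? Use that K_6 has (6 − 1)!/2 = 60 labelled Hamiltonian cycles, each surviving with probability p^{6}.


K_6 has (6 − 1)!/2 = 60 labelled Hamiltonian cycles.
For each such Hamiltonian cycle H, let X_H = 1 if all 6 edges of H are present in G. Then P[X_H = 1] = p^{6} = (1/3)^{6} = 1/729.
By linearity of expectation: E[X] = Σ_H E[X_H] = 60 · p^{6} = 60 · 1/729 = 20/243.
Numerically: E[X] ≈ 0.0823045.

E[X] = 60 · (1/3)^{6} = 20/243 ≈ 0.0823045.


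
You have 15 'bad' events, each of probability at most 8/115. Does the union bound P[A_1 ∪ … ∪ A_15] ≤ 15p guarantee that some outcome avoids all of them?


Union bound: P[∪_{i=1}^{15} A_i] ≤ Σ_i P[A_i] ≤ 15·p = 15·(8/115) = 24/23.
Numerically: 24/23 ≈ 1.043.
Is 24/23 < 1? NO.
Since the bound 24/23 is ≥ 1, the union bound is uninformative here; it does NOT by itself certify existence.

15·p = 24/23 ≈ 1.043; existence NOT certified by the union bound.


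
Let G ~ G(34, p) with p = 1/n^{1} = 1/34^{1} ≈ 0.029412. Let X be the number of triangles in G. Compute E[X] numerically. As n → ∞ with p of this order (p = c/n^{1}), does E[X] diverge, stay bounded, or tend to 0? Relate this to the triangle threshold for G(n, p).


Number of potential triangles: C(34, 3) = 5984.
Each occurs with probability p³ ≈ (0.029412)³ ≈ 2.5442703e-05.
By linearity: E[X] = C(34, 3)·p³ ≈ 5984 · 2.5442703e-05 ≈ 0.15225.
Here α = 1, so p = 1/n is exactly at the triangle threshold p ~ 1/n. Asymptotically E[X] → c³/6 = 1³/6 = 1/6 ≈ 0.16667, a bounded constant. In this regime the triangle count is asymptotically Poisson(c³/6).

E[X] ≈ 0.15225; in regime p = Θ(1/n^{1}) E[X] stays bounded (at the triangle threshold p ~ 1/n).


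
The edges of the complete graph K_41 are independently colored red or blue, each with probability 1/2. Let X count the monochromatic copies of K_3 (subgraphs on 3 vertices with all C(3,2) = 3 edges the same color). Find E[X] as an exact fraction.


Let X = Σ_S X_S over the C(41, 3) = 10660 subsets S of size 3, where X_S = 1 if the K_3 on S is monochromatic.
For a fixed S, the K_3 on S has C(3, 2) = 3 edges. P[all 3 edges red] = (1/2)^3, and likewise for blue, so P[monochromatic] = 2·(1/2)^3 = 2^{1 − 3} = 1/4.
By linearity: E[X] = C(41, 3) · 2^{1 − 3} = 10660 · 1/4 = 2665.
Numerically: E[X] ≈ 2665.000.

E[X] = C(41,3)·2^(1−C(3,2)) = 2665 ≈ 2665.000.


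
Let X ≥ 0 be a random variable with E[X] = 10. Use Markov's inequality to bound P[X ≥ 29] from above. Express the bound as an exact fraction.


μ = E[X] = 10, a = 29.
Markov: P[X ≥ 29] ≤ μ/a = (10)/29 = 10/29.
Numerically: ≈ 0.345.
(Since a = 29 > μ = 10.000, the bound 10/29 is < 1 and informative.)

P[X ≥ 29] ≤ 10/29 ≈ 0.345.


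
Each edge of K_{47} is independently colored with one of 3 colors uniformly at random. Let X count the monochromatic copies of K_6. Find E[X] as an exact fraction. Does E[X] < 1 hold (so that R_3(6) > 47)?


E[X] = C(47, 6) · 3^{1 − 15} = 10737573 · 3^{−14} = 10737573/4782969.
As a reduced fraction: E[X] = 3579191/1594323 ≈ 2.24496.
Is E[X] < 1? NO.
Since E[X] ≥ 1, the first-moment bound is inconclusive at n = 47; it does NOT by itself certify R_3(6) > 47.

E[X] = 3579191/1594323 ≈ 2.24496; E[X] ≥ 1; first-moment method inconclusive here.


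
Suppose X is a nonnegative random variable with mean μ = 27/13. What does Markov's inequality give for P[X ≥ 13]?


μ = E[X] = 27/13, a = 13.
Markov: P[X ≥ 13] ≤ μ/a = (27/13)/13 = 27/169.
Numerically: ≈ 0.159763.
(Since a = 13 > μ = 2.076923, the bound 27/169 is < 1 and informative.)

P[X ≥ 13] ≤ 27/169 ≈ 0.159763.


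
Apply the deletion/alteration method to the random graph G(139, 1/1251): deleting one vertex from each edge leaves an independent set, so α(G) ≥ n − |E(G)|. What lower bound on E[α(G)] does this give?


E[|E(G)|] = C(139, 2)·p = 9591 · (1/1251) = 23/3.
E[α(G)] ≥ n − E[|E(G)|] = 139 − 23/3 = 394/3.
Numerically: ≈ 131.333333.
(This is only a lower bound; the true E[α(G)] may be larger.)

E[α(G)] ≥ 394/3 ≈ 131.333333.


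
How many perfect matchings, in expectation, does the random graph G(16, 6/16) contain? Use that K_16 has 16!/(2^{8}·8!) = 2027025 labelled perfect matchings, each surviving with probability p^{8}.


K_16 has 16!/(2^{8}·8!) = 2027025 labelled perfect matchings.
For each such perfect matching H, let X_H = 1 if all 8 edges of H are present in G. Then P[X_H = 1] = p^{8} = (3/8)^{8} = 6561/16777216.
By linearity: E[X] = Σ_H E[X_H] = 2027025 · p^{8} = 2027025 · 6561/16777216 = 13299311025/16777216.
Numerically: E[X] ≈ 792.701.

E[X] = 2027025 · (3/8)^{8} = 13299311025/16777216 ≈ 792.701.


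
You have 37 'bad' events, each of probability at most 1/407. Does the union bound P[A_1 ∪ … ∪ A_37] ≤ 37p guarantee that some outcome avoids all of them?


Union bound: P[∪_{i=1}^{37} A_i] ≤ Σ_i P[A_i] ≤ 37·p = 37·(1/407) = 1/11.
Numerically: 1/11 ≈ 0.0909091.
Is 1/11 < 1? YES.
Since P[∪ A_i] ≤ 1/11 < 1, the complement has P[∩ A_i^c] ≥ 1 − 1/11 = 10/11 > 0, so some outcome avoids every A_i.

37·p = 1/11 ≈ 0.0909091; existence CERTIFIED by the union bound.
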